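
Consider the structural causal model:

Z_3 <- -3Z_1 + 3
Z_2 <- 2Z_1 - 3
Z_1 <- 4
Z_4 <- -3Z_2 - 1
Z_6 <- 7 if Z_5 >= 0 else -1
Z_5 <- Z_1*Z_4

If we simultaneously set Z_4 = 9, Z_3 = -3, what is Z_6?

7

The joint intervention fixes Z_4 = 9, Z_3 = -3, removing each variable's own equation.
Z_5 = Z_1*Z_4  [with Z_1=4, Z_4=9]  = 36
Z_6 = 7 if Z_5 >= 0 else -1  [with Z_5=36]  = 7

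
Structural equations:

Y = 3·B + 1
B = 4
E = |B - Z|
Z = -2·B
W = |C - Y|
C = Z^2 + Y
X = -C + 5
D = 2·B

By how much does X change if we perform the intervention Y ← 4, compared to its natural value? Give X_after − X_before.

9

do(Y=4) replaces the equation Y = 3·B + 1 with the constant Y = 4.
Z = -2·B  [with B=4]  = -8
C = Z^2 + Y  [with Z=-8, Y=4]  = 68
X = -C + 5  [with C=68]  = -63
Without intervention: Z = -2·B  [with B=4]  = -8; Y = 3·B + 1  [with B=4]  = 13; C = Z^2 + Y  [with Z=-8, Y=13]  = 77; X = -C + 5  [with C=77]  = -72.
Change = -63 − (-72) = 9.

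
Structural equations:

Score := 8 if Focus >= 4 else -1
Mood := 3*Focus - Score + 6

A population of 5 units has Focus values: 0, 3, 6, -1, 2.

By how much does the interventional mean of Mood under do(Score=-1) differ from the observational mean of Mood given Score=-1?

3

Every unit gets Score=-1 under the intervention. Mood values become 7, 16, 25, 4, 13; E[Mood|do(Score=-1)] = 13.
Observing Score=-1 restricts to units where Score's equation naturally yields -1: Focus ∈ {0, 3, -1, 2}. In that subpopulation Mood = 7, 16, 4, 13, mean 10.
Difference = 13 − 10 = 3.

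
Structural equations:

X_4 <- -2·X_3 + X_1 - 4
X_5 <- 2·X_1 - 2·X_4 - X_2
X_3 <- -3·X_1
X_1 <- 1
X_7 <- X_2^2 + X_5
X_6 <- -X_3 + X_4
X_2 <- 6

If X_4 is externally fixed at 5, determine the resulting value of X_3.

-3

Under do(X_4=5), the mechanism X_4 <- -2·X_3 + X_1 - 4 is discarded; X_4 is fixed at 5.
Since X_3 is not a descendant of the intervened variable, it is unaffected.
X_3 = -3·X_1  [with X_1=1]  = -3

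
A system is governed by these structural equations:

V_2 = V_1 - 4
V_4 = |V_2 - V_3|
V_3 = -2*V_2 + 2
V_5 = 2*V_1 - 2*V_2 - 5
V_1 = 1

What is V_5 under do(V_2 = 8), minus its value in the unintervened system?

do(V_2=8) replaces the equation V_2 = V_1 - 4 with the constant V_2 = 8.
V_5 = 2*V_1 - 2*V_2 - 5  [with V_1=1, V_2=8]  = -19
Without intervention: V_2 = V_1 - 4  [with V_1=1]  = -3; V_5 = 2*V_1 - 2*V_2 - 5  [with V_1=1, V_2=-3]  = 3.
Change = -19 − 3 = -22.

-22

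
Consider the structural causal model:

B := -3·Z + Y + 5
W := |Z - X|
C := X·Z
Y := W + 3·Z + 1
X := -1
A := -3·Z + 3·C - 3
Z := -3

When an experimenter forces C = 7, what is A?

27

Intervening sets C = 7 and removes its equation (C := X·Z).
A = -3·Z + 3·C - 3  [with Z=-3, C=7]  = 27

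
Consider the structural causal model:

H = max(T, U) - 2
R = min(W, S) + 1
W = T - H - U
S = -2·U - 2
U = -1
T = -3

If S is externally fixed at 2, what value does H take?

-3

do(S=2) replaces the equation S = -2·U - 2 with the constant S = 2.
H is not downstream of the intervention, so its value is determined by the original equations.
H = max(T, U) - 2  [with T=-3, U=-1]  = -3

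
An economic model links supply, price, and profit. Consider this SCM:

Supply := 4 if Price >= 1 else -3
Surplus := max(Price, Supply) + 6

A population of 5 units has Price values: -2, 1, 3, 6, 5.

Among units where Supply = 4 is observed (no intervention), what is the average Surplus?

10.75

Conditioning on Supply=4 selects the 4 unit(s) with Price ∈ {1, 3, 6, 5}. Their Surplus values: 10, 10, 12, 11. Mean = 10.75.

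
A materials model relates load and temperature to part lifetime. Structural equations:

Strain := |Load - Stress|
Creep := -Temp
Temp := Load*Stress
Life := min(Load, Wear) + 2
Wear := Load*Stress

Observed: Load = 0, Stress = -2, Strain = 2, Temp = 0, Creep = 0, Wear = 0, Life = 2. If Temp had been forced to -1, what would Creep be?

Intervening sets Temp = -1 and removes its equation (Temp := Load*Stress).
Creep = -Temp  [with Temp=-1]  = 1

1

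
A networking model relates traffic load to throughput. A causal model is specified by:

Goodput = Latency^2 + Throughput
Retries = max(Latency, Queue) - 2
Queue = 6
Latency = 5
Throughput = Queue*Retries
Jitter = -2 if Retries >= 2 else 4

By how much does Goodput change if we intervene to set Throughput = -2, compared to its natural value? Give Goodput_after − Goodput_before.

-26

The intervention breaks the incoming arrows to Throughput: Throughput = Queue*Retries no longer applies, and Throughput = -2.
Goodput = Latency^2 + Throughput  [with Latency=5, Throughput=-2]  = 23
Without intervention: Retries = max(Latency, Queue) - 2  [with Latency=5, Queue=6]  = 4; Throughput = Queue*Retries  [with Queue=6, Retries=4]  = 24; Goodput = Latency^2 + Throughput  [with Latency=5, Throughput=24]  = 49.
Change = 23 − 49 = -26.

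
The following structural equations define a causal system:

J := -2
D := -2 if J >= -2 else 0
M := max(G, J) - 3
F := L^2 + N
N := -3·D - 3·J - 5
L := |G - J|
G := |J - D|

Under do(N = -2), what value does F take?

2

Intervening sets N = -2 and removes its equation (N := -3·D - 3·J - 5).
D = -2 if J >= -2 else 0  [with J=-2]  = -2
G = |J - D|  [with J=-2, D=-2]  = 0
L = |G - J|  [with G=0, J=-2]  = 2
F = L^2 + N  [with L=2, N=-2]  = 2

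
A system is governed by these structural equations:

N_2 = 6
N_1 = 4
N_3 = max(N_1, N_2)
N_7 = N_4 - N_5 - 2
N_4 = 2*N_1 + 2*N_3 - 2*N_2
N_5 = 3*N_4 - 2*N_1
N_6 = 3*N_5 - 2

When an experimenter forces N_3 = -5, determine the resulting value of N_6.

The intervention breaks the incoming arrows to N_3: N_3 = max(N_1, N_2) no longer applies, and N_3 = -5.
N_4 = 2*N_1 + 2*N_3 - 2*N_2  [with N_1=4, N_3=-5, N_2=6]  = -14
N_5 = 3*N_4 - 2*N_1  [with N_4=-14, N_1=4]  = -50
N_6 = 3*N_5 - 2  [with N_5=-50]  = -152

-152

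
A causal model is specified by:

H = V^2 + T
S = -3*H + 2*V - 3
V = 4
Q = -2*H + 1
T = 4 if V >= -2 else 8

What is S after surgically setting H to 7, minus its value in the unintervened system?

39

The intervention breaks the incoming arrows to H: H = V^2 + T no longer applies, and H = 7.
S = -3*H + 2*V - 3  [with H=7, V=4]  = -16
Without intervention: T = 4 if V >= -2 else 8  [with V=4]  = 4; H = V^2 + T  [with V=4, T=4]  = 20; S = -3*H + 2*V - 3  [with H=20, V=4]  = -55.
Change = -16 − (-55) = 39.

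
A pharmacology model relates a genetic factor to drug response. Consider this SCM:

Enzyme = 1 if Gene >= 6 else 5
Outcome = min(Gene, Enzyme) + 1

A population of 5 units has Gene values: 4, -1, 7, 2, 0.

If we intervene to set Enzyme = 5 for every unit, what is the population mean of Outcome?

3

Every unit gets Enzyme=5 under the intervention. Outcome values become 5, 0, 6, 3, 1; E[Outcome|do(Enzyme=5)] = 3.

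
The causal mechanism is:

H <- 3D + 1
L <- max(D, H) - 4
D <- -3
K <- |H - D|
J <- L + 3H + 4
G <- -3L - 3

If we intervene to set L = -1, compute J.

The intervention breaks the incoming arrows to L: L <- max(D, H) - 4 no longer applies, and L = -1.
H = 3D + 1  [with D=-3]  = -8
J = L + 3H + 4  [with L=-1, H=-8]  = -21

-21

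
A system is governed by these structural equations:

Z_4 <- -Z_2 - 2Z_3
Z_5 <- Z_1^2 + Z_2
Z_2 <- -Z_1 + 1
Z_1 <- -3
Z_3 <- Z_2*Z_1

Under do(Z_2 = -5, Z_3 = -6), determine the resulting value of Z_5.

Under do(Z_2 = -5, Z_3 = -6), each intervened variable's structural equation is replaced by its fixed value.
Z_5 = Z_1^2 + Z_2  [with Z_1=-3, Z_2=-5]  = 4

4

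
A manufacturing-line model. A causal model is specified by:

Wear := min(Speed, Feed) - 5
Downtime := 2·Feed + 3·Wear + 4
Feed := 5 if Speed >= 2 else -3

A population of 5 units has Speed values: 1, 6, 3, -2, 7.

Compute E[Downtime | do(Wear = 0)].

Every unit gets Wear=0 under the intervention. Downtime values become -2, 14, 14, -2, 14; E[Downtime|do(Wear=0)] = 7.6.

7.6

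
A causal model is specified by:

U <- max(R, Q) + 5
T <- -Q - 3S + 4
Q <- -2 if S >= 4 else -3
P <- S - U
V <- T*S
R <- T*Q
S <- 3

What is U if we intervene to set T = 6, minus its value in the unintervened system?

-9

The intervention breaks the incoming arrows to T: T <- -Q - 3S + 4 no longer applies, and T = 6.
Q = -2 if S >= 4 else -3  [with S=3]  = -3
R = T*Q  [with T=6, Q=-3]  = -18
U = max(R, Q) + 5  [with R=-18, Q=-3]  = 2
Without intervention: Q = -2 if S >= 4 else -3  [with S=3]  = -3; T = -Q - 3S + 4  [with Q=-3, S=3]  = -2; R = T*Q  [with T=-2, Q=-3]  = 6; U = max(R, Q) + 5  [with R=6, Q=-3]  = 11.
Change = 2 − 11 = -9.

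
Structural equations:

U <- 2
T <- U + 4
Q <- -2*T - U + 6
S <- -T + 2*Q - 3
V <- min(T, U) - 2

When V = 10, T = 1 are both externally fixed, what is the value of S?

Setting V = 10, T = 1 by intervention discards those variables' equations.
Q = -2*T - U + 6  [with T=1, U=2]  = 2
S = -T + 2*Q - 3  [with T=1, Q=2]  = 0

0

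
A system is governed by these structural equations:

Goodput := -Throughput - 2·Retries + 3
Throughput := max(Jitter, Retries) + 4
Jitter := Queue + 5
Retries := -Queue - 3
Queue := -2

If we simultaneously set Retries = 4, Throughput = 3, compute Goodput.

-8

Setting Retries = 4, Throughput = 3 by intervention discards those variables' equations.
Goodput = -Throughput - 2·Retries + 3  [with Throughput=3, Retries=4]  = -8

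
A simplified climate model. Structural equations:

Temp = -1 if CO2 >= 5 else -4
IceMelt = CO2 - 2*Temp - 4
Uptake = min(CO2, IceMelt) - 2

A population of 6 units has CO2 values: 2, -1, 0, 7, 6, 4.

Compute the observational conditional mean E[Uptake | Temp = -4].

-0.75

E[Uptake|Temp=-4] averages over only the 4 units with Temp=-4 (CO2 = 2, -1, 0, 4): Uptake = 0, -3, -2, 2, mean -0.75.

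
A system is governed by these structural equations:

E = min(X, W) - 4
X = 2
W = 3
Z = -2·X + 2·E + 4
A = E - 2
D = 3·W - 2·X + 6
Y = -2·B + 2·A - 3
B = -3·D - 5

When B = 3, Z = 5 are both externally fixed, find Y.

-17

Under do(B = 3, Z = 5), each intervened variable's structural equation is replaced by its fixed value.
E = min(X, W) - 4  [with X=2, W=3]  = -2
A = E - 2  [with E=-2]  = -4
Y = -2·B + 2·A - 3  [with B=3, A=-4]  = -17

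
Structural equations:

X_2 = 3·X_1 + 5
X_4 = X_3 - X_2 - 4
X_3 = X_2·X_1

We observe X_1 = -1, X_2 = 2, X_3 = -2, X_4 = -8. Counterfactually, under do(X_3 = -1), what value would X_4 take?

The intervention breaks the incoming arrows to X_3: X_3 = X_2·X_1 no longer applies, and X_3 = -1.
X_2 = 3·X_1 + 5  [with X_1=-1]  = 2
X_4 = X_3 - X_2 - 4  [with X_3=-1, X_2=2]  = -7

-7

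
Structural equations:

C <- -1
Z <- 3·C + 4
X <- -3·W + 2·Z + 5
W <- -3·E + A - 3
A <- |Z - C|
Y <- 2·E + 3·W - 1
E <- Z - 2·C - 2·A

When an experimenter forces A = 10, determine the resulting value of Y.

The intervention breaks the incoming arrows to A: A <- |Z - C| no longer applies, and A = 10.
Z = 3·C + 4  [with C=-1]  = 1
E = Z - 2·C - 2·A  [with Z=1, C=-1, A=10]  = -17
W = -3·E + A - 3  [with E=-17, A=10]  = 58
Y = 2·E + 3·W - 1  [with E=-17, W=58]  = 139

139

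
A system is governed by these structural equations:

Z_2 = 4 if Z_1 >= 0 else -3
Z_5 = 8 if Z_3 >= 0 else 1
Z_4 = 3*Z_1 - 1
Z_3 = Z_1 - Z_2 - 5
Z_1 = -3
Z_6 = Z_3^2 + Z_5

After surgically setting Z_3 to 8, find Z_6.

The intervention breaks the incoming arrows to Z_3: Z_3 = Z_1 - Z_2 - 5 no longer applies, and Z_3 = 8.
Z_5 = 8 if Z_3 >= 0 else 1  [with Z_3=8]  = 8
Z_6 = Z_3^2 + Z_5  [with Z_3=8, Z_5=8]  = 72

72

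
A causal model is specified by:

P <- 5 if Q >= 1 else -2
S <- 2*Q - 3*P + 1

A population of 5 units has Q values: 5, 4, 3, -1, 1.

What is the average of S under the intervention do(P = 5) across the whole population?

do(P=5) breaks P's dependence on Q. With P=5 fixed, S across the units is -4, -6, -8, -16, -12, mean -9.2.

-9.2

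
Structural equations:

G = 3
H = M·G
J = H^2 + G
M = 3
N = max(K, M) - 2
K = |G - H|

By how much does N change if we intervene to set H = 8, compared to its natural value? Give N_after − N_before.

-1

The intervention breaks the incoming arrows to H: H = M·G no longer applies, and H = 8.
K = |G - H|  [with G=3, H=8]  = 5
N = max(K, M) - 2  [with K=5, M=3]  = 3
Without intervention: H = M·G  [with M=3, G=3]  = 9; K = |G - H|  [with G=3, H=9]  = 6; N = max(K, M) - 2  [with K=6, M=3]  = 4.
Change = 3 − 4 = -1.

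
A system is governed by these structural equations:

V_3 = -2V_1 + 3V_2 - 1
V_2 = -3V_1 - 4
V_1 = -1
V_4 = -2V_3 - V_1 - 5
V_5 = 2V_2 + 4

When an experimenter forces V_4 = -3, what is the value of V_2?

The intervention breaks the incoming arrows to V_4: V_4 = -2V_3 - V_1 - 5 no longer applies, and V_4 = -3.
Since V_2 is not a descendant of the intervened variable, it is unaffected.
V_2 = -3V_1 - 4  [with V_1=-1]  = -1

-1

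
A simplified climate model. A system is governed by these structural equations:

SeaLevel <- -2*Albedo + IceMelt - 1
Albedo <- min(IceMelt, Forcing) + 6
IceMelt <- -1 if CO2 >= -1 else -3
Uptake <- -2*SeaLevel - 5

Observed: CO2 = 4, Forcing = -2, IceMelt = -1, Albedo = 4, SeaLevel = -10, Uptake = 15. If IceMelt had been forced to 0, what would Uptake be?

13

The intervention breaks the incoming arrows to IceMelt: IceMelt <- -1 if CO2 >= -1 else -3 no longer applies, and IceMelt = 0.
Albedo = min(IceMelt, Forcing) + 6  [with IceMelt=0, Forcing=-2]  = 4
SeaLevel = -2*Albedo + IceMelt - 1  [with Albedo=4, IceMelt=0]  = -9
Uptake = -2*SeaLevel - 5  [with SeaLevel=-9]  = 13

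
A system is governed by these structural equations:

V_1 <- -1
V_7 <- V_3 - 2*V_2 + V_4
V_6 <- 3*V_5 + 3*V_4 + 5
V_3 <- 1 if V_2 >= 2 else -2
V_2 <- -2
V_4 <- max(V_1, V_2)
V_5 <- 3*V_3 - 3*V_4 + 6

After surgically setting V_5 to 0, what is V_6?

The intervention breaks the incoming arrows to V_5: V_5 <- 3*V_3 - 3*V_4 + 6 no longer applies, and V_5 = 0.
V_4 = max(V_1, V_2)  [with V_1=-1, V_2=-2]  = -1
V_6 = 3*V_5 + 3*V_4 + 5  [with V_5=0, V_4=-1]  = 2

2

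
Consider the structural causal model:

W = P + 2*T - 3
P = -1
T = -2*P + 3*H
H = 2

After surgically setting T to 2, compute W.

0

The intervention breaks the incoming arrows to T: T = -2*P + 3*H no longer applies, and T = 2.
W = P + 2*T - 3  [with P=-1, T=2]  = 0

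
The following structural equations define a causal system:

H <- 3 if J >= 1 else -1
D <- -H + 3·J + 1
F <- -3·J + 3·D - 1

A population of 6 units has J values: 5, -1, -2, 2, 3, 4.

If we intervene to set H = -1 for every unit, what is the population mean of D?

7.5

Every unit gets H=-1 under the intervention. D values become 17, -1, -4, 8, 11, 14; E[D|do(H=-1)] = 7.5.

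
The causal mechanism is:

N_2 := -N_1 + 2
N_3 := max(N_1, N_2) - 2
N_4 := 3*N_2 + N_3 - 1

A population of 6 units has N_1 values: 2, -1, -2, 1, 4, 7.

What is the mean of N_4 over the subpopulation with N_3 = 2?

4

Observing N_3=2 restricts to units where N_3's equation naturally yields 2: N_1 ∈ {-2, 4}. In that subpopulation N_4 = 13, -5, mean 4.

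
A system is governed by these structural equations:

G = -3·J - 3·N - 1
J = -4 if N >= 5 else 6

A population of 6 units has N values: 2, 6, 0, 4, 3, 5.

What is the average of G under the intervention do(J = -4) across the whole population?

The intervention sets J=-4 in all 6 units regardless of N. Recomputing G per unit gives 5, -7, 11, -1, 2, -4; average 1.

1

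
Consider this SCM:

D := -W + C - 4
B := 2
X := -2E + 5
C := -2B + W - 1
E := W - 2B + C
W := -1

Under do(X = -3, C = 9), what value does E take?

Under do(X = -3, C = 9), each intervened variable's structural equation is replaced by its fixed value.
E = W - 2B + C  [with W=-1, B=2, C=9]  = 4

4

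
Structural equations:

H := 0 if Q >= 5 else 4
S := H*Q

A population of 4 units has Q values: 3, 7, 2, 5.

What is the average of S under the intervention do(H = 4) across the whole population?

do(H=4) breaks H's dependence on Q. With H=4 fixed, S across the units is 12, 28, 8, 20, mean 17.

17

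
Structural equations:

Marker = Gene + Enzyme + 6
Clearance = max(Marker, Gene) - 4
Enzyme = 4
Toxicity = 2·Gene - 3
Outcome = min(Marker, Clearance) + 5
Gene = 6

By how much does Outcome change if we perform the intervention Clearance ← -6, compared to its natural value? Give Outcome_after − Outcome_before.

-18

The intervention breaks the incoming arrows to Clearance: Clearance = max(Marker, Gene) - 4 no longer applies, and Clearance = -6.
Marker = Gene + Enzyme + 6  [with Gene=6, Enzyme=4]  = 16
Outcome = min(Marker, Clearance) + 5  [with Marker=16, Clearance=-6]  = -1
Without intervention: Marker = Gene + Enzyme + 6  [with Gene=6, Enzyme=4]  = 16; Clearance = max(Marker, Gene) - 4  [with Marker=16, Gene=6]  = 12; Outcome = min(Marker, Clearance) + 5  [with Marker=16, Clearance=12]  = 17.
Change = -1 − 17 = -18.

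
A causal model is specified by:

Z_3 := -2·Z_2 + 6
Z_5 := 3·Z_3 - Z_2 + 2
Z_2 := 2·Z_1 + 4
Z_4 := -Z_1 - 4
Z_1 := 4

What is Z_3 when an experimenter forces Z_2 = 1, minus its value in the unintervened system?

The intervention breaks the incoming arrows to Z_2: Z_2 := 2·Z_1 + 4 no longer applies, and Z_2 = 1.
Z_3 = -2·Z_2 + 6  [with Z_2=1]  = 4
Without intervention: Z_2 = 2·Z_1 + 4  [with Z_1=4]  = 12; Z_3 = -2·Z_2 + 6  [with Z_2=12]  = -18.
Change = 4 − (-18) = 22.

22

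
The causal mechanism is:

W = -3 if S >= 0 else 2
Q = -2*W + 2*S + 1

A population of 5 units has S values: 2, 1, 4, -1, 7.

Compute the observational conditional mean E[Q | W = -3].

Conditioning on W=-3 selects the 4 unit(s) with S ∈ {2, 1, 4, 7}. Their Q values: 11, 9, 15, 21. Mean = 14.

14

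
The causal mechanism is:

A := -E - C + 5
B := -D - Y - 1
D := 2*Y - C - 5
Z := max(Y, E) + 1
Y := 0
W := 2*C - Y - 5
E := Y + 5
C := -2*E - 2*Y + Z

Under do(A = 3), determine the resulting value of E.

5

The intervention breaks the incoming arrows to A: A := -E - C + 5 no longer applies, and A = 3.
E is not downstream of the intervention, so its value is determined by the original equations.
E = Y + 5  [with Y=0]  = 5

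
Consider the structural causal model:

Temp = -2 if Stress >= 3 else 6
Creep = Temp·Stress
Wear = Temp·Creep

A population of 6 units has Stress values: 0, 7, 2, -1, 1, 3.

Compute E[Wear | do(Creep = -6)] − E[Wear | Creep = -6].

Under do(Creep=-6), Creep's equation is replaced by Creep=-6 for every unit. Per-unit Wear: -36, 12, -36, -36, -36, 12. Mean = -20.
Conditioning on Creep=-6 selects the 2 unit(s) with Stress ∈ {-1, 3}. Their Wear values: -36, 12. Mean = -12.
Difference = -20 − (-12) = -8.

-8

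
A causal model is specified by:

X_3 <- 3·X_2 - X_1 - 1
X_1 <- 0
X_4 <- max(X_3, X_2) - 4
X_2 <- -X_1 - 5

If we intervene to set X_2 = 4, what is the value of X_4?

7

Under do(X_2=4), the mechanism X_2 <- -X_1 - 5 is discarded; X_2 is fixed at 4.
X_3 = 3·X_2 - X_1 - 1  [with X_2=4, X_1=0]  = 11
X_4 = max(X_3, X_2) - 4  [with X_3=11, X_2=4]  = 7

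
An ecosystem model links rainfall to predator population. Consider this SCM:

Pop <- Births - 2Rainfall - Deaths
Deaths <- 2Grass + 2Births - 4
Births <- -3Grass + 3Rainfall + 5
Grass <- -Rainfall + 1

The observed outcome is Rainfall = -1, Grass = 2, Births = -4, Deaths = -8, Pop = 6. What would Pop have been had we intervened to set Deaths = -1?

-1

Intervening sets Deaths = -1 and removes its equation (Deaths <- 2Grass + 2Births - 4).
Grass = -Rainfall + 1  [with Rainfall=-1]  = 2
Births = -3Grass + 3Rainfall + 5  [with Grass=2, Rainfall=-1]  = -4
Pop = Births - 2Rainfall - Deaths  [with Births=-4, Rainfall=-1, Deaths=-1]  = -1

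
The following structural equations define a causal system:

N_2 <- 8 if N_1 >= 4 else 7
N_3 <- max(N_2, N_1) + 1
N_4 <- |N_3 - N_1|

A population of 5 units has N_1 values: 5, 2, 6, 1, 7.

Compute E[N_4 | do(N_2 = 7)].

Every unit gets N_2=7 under the intervention. N_4 values become 3, 6, 2, 7, 1; E[N_4|do(N_2=7)] = 3.8.

3.8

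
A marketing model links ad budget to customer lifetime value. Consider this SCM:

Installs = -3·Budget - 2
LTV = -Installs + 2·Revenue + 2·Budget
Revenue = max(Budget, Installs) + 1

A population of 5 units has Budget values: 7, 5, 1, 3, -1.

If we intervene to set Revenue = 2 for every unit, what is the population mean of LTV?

Every unit gets Revenue=2 under the intervention. LTV values become 41, 31, 11, 21, 1; E[LTV|do(Revenue=2)] = 21.

21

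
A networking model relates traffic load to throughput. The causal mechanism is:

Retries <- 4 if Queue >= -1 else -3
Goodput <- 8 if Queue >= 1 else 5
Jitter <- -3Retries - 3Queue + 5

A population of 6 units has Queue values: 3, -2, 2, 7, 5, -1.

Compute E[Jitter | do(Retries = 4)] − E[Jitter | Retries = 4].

2.6

Every unit gets Retries=4 under the intervention. Jitter values become -16, -1, -13, -28, -22, -4; E[Jitter|do(Retries=4)] = -14.
E[Jitter|Retries=4] averages over only the 5 units with Retries=4 (Queue = 3, 2, 7, 5, -1): Jitter = -16, -13, -28, -22, -4, mean -16.6.
Difference = -14 − (-16.6) = 2.6.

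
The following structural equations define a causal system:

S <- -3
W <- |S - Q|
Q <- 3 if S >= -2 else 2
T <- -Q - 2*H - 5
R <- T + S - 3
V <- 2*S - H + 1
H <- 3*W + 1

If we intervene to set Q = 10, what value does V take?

Under do(Q=10), the mechanism Q <- 3 if S >= -2 else 2 is discarded; Q is fixed at 10.
W = |S - Q|  [with S=-3, Q=10]  = 13
H = 3*W + 1  [with W=13]  = 40
V = 2*S - H + 1  [with S=-3, H=40]  = -45

-45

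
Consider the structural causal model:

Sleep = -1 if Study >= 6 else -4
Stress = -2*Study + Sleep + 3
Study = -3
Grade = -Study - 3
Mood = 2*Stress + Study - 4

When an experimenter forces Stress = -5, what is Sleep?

Under do(Stress=-5), the mechanism Stress = -2*Study + Sleep + 3 is discarded; Stress is fixed at -5.
Since Sleep is not a descendant of the intervened variable, it is unaffected.
Sleep = -1 if Study >= 6 else -4  [with Study=-3]  = -4

-4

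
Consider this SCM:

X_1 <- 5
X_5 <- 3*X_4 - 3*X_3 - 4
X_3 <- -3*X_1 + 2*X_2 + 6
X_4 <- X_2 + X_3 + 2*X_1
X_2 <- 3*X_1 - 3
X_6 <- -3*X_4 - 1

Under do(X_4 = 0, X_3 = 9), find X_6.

The joint intervention fixes X_4 = 0, X_3 = 9, removing each variable's own equation.
X_6 = -3*X_4 - 1  [with X_4=0]  = -1

-1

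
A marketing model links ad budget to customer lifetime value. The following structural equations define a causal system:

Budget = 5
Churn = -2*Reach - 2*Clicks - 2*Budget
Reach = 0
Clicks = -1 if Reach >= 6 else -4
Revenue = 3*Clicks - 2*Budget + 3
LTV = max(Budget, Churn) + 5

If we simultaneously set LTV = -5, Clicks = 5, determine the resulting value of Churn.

-20

Under do(LTV = -5, Clicks = 5), each intervened variable's structural equation is replaced by its fixed value.
Churn = -2*Reach - 2*Clicks - 2*Budget  [with Reach=0, Clicks=5, Budget=5]  = -20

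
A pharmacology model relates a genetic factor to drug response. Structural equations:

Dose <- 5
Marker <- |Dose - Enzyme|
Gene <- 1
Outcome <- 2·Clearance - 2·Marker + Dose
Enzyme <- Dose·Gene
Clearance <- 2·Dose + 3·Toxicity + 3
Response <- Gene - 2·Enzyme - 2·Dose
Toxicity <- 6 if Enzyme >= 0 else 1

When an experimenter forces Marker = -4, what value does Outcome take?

do(Marker=-4) replaces the equation Marker <- |Dose - Enzyme| with the constant Marker = -4.
Enzyme = Dose·Gene  [with Dose=5, Gene=1]  = 5
Toxicity = 6 if Enzyme >= 0 else 1  [with Enzyme=5]  = 6
Clearance = 2·Dose + 3·Toxicity + 3  [with Dose=5, Toxicity=6]  = 31
Outcome = 2·Clearance - 2·Marker + Dose  [with Clearance=31, Marker=-4, Dose=5]  = 75

75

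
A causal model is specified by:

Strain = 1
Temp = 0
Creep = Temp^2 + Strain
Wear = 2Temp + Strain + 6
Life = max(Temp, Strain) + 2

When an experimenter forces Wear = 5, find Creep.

1

Under do(Wear=5), the mechanism Wear = 2Temp + Strain + 6 is discarded; Wear is fixed at 5.
Since Creep is not a descendant of the intervened variable, it is unaffected.
Creep = Temp^2 + Strain  [with Temp=0, Strain=1]  = 1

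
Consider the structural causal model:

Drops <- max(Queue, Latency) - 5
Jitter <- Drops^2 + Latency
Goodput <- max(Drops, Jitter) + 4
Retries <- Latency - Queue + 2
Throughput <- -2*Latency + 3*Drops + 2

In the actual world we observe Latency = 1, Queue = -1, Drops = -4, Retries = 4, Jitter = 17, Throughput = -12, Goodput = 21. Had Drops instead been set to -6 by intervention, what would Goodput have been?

The intervention breaks the incoming arrows to Drops: Drops <- max(Queue, Latency) - 5 no longer applies, and Drops = -6.
Jitter = Drops^2 + Latency  [with Drops=-6, Latency=1]  = 37
Goodput = max(Drops, Jitter) + 4  [with Drops=-6, Jitter=37]  = 41

41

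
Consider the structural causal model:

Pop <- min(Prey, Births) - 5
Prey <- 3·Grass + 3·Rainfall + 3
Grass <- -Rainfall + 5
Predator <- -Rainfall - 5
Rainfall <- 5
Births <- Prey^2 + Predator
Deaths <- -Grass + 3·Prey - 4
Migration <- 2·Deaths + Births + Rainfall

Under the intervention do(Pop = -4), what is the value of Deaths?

50

The intervention breaks the incoming arrows to Pop: Pop <- min(Prey, Births) - 5 no longer applies, and Pop = -4.
Deaths is not downstream of the intervention, so its value is determined by the original equations.
Grass = -Rainfall + 5  [with Rainfall=5]  = 0
Prey = 3·Grass + 3·Rainfall + 3  [with Grass=0, Rainfall=5]  = 18
Deaths = -Grass + 3·Prey - 4  [with Grass=0, Prey=18]  = 50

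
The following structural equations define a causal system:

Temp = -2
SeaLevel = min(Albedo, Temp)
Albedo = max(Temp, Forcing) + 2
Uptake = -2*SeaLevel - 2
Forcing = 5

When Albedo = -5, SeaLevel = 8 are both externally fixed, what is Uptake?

-18

Setting Albedo = -5, SeaLevel = 8 by intervention discards those variables' equations.
Uptake = -2*SeaLevel - 2  [with SeaLevel=8]  = -18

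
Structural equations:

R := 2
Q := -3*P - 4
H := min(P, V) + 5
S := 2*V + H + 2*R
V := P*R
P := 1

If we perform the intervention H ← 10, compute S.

Intervening sets H = 10 and removes its equation (H := min(P, V) + 5).
V = P*R  [with P=1, R=2]  = 2
S = 2*V + H + 2*R  [with V=2, H=10, R=2]  = 18

18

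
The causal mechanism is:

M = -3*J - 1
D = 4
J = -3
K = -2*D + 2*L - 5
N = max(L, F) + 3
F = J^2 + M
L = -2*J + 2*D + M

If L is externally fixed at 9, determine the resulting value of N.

20

Under do(L=9), the mechanism L = -2*J + 2*D + M is discarded; L is fixed at 9.
M = -3*J - 1  [with J=-3]  = 8
F = J^2 + M  [with J=-3, M=8]  = 17
N = max(L, F) + 3  [with L=9, F=17]  = 20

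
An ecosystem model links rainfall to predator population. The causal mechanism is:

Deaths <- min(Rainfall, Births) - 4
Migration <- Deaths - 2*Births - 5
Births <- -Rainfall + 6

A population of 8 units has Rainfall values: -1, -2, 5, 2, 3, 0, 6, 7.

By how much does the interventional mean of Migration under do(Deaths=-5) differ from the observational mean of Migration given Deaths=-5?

Under do(Deaths=-5), Deaths's equation is replaced by Deaths=-5 for every unit. Per-unit Migration: -24, -26, -12, -18, -16, -22, -10, -8. Mean = -17.
E[Migration|Deaths=-5] averages over only the 2 units with Deaths=-5 (Rainfall = -1, 7): Migration = -24, -8, mean -16.
Difference = -17 − (-16) = -1.

-1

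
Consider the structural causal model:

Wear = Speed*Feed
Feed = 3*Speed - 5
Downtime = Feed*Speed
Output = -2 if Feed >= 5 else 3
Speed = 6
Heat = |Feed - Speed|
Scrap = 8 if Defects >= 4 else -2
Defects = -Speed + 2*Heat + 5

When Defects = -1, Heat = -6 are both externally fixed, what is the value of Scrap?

-2

The joint intervention fixes Defects = -1, Heat = -6, removing each variable's own equation.
Scrap = 8 if Defects >= 4 else -2  [with Defects=-1]  = -2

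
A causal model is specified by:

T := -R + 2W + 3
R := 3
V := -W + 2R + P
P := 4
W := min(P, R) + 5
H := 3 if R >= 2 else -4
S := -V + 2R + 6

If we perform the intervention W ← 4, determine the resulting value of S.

6

The intervention breaks the incoming arrows to W: W := min(P, R) + 5 no longer applies, and W = 4.
V = -W + 2R + P  [with W=4, R=3, P=4]  = 6
S = -V + 2R + 6  [with V=6, R=3]  = 6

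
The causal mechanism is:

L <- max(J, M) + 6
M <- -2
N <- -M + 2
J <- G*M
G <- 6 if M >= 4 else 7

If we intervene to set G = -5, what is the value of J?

The intervention breaks the incoming arrows to G: G <- 6 if M >= 4 else 7 no longer applies, and G = -5.
J = G*M  [with G=-5, M=-2]  = 10

10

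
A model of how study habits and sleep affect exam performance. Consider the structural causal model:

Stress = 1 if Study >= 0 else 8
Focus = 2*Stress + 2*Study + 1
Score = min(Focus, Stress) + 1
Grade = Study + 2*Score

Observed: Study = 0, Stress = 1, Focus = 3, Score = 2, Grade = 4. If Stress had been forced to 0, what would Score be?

1

Under do(Stress=0), the mechanism Stress = 1 if Study >= 0 else 8 is discarded; Stress is fixed at 0.
Focus = 2*Stress + 2*Study + 1  [with Stress=0, Study=0]  = 1
Score = min(Focus, Stress) + 1  [with Focus=1, Stress=0]  = 1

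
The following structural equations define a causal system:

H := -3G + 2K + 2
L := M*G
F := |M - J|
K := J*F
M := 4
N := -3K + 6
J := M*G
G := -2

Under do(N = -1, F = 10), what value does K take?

Setting N = -1, F = 10 by intervention discards those variables' equations.
J = M*G  [with M=4, G=-2]  = -8
K = J*F  [with J=-8, F=10]  = -80

-80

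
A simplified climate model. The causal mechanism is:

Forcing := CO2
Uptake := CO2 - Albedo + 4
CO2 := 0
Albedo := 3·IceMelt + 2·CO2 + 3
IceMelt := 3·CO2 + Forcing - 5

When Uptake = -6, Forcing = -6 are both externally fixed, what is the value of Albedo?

-30

Setting Uptake = -6, Forcing = -6 by intervention discards those variables' equations.
IceMelt = 3·CO2 + Forcing - 5  [with CO2=0, Forcing=-6]  = -11
Albedo = 3·IceMelt + 2·CO2 + 3  [with IceMelt=-11, CO2=0]  = -30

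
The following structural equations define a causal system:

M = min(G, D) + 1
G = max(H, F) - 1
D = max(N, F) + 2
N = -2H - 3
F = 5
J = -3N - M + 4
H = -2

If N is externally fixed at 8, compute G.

4

Under do(N=8), the mechanism N = -2H - 3 is discarded; N is fixed at 8.
Since G is not a descendant of the intervened variable, it is unaffected.
G = max(H, F) - 1  [with H=-2, F=5]  = 4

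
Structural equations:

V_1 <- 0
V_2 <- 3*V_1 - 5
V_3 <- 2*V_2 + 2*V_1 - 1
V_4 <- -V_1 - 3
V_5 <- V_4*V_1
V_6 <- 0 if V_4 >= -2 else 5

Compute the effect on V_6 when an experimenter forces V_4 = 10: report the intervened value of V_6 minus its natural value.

-5

Under do(V_4=10), the mechanism V_4 <- -V_1 - 3 is discarded; V_4 is fixed at 10.
V_6 = 0 if V_4 >= -2 else 5  [with V_4=10]  = 0
Without intervention: V_4 = -V_1 - 3  [with V_1=0]  = -3; V_6 = 0 if V_4 >= -2 else 5  [with V_4=-3]  = 5.
Change = 0 − 5 = -5.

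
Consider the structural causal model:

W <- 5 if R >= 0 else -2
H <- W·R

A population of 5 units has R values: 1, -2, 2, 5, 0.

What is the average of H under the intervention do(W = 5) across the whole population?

Every unit gets W=5 under the intervention. H values become 5, -10, 10, 25, 0; E[H|do(W=5)] = 6.

6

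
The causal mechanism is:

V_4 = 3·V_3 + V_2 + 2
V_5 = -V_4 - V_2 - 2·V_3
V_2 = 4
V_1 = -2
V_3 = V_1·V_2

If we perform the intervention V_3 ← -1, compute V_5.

do(V_3=-1) replaces the equation V_3 = V_1·V_2 with the constant V_3 = -1.
V_4 = 3·V_3 + V_2 + 2  [with V_3=-1, V_2=4]  = 3
V_5 = -V_4 - V_2 - 2·V_3  [with V_4=3, V_2=4, V_3=-1]  = -5

-5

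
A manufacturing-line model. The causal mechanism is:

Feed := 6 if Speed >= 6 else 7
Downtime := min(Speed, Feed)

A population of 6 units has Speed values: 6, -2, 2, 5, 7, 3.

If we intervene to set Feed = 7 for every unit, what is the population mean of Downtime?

3.5

Every unit gets Feed=7 under the intervention. Downtime values become 6, -2, 2, 5, 7, 3; E[Downtime|do(Feed=7)] = 3.5.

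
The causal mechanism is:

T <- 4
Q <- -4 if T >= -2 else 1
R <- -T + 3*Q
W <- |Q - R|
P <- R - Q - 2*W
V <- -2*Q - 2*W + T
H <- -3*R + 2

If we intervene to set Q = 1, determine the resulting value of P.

-6

do(Q=1) replaces the equation Q <- -4 if T >= -2 else 1 with the constant Q = 1.
R = -T + 3*Q  [with T=4, Q=1]  = -1
W = |Q - R|  [with Q=1, R=-1]  = 2
P = R - Q - 2*W  [with R=-1, Q=1, W=2]  = -6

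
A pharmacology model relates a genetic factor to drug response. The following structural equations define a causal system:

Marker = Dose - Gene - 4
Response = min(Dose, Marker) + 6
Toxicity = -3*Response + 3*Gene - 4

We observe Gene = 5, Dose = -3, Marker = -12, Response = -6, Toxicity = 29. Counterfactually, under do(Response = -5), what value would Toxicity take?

Intervening sets Response = -5 and removes its equation (Response = min(Dose, Marker) + 6).
Toxicity = -3*Response + 3*Gene - 4  [with Response=-5, Gene=5]  = 26

26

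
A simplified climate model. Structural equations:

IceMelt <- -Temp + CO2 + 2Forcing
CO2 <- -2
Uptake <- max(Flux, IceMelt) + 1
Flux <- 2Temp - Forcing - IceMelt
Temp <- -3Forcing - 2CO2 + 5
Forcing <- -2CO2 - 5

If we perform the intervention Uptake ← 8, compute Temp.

do(Uptake=8) replaces the equation Uptake <- max(Flux, IceMelt) + 1 with the constant Uptake = 8.
Temp is not downstream of the intervention, so its value is determined by the original equations.
Forcing = -2CO2 - 5  [with CO2=-2]  = -1
Temp = -3Forcing - 2CO2 + 5  [with Forcing=-1, CO2=-2]  = 12

12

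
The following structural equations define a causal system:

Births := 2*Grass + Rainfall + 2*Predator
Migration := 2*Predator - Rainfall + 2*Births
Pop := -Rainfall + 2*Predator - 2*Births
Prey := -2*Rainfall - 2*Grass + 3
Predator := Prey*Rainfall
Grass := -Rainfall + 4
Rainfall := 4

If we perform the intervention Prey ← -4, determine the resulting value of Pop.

The intervention breaks the incoming arrows to Prey: Prey := -2*Rainfall - 2*Grass + 3 no longer applies, and Prey = -4.
Grass = -Rainfall + 4  [with Rainfall=4]  = 0
Predator = Prey*Rainfall  [with Prey=-4, Rainfall=4]  = -16
Births = 2*Grass + Rainfall + 2*Predator  [with Grass=0, Rainfall=4, Predator=-16]  = -28
Pop = -Rainfall + 2*Predator - 2*Births  [with Rainfall=4, Predator=-16, Births=-28]  = 20

20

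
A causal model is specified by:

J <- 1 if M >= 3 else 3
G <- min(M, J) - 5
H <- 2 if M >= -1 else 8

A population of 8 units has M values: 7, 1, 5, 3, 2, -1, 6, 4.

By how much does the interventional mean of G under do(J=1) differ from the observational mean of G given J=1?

do(J=1) breaks J's dependence on M. With J=1 fixed, G across the units is -4, -4, -4, -4, -4, -6, -4, -4, mean -4.25.
Conditioning on J=1 selects the 5 unit(s) with M ∈ {7, 5, 3, 6, 4}. Their G values: -4, -4, -4, -4, -4. Mean = -4.
Difference = -4.25 − (-4) = -0.25.

-0.25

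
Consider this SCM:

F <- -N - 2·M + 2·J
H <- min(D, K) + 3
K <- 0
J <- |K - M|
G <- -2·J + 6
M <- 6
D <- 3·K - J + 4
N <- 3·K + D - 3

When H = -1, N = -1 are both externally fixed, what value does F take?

Under do(H = -1, N = -1), each intervened variable's structural equation is replaced by its fixed value.
J = |K - M|  [with K=0, M=6]  = 6
F = -N - 2·M + 2·J  [with N=-1, M=6, J=6]  = 1

1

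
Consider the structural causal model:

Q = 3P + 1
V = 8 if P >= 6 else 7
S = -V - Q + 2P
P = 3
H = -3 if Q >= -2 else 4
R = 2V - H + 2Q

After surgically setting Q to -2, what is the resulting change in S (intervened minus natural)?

do(Q=-2) replaces the equation Q = 3P + 1 with the constant Q = -2.
V = 8 if P >= 6 else 7  [with P=3]  = 7
S = -V - Q + 2P  [with V=7, Q=-2, P=3]  = 1
Without intervention: V = 8 if P >= 6 else 7  [with P=3]  = 7; Q = 3P + 1  [with P=3]  = 10; S = -V - Q + 2P  [with V=7, Q=10, P=3]  = -11.
Change = 1 − (-11) = 12.

12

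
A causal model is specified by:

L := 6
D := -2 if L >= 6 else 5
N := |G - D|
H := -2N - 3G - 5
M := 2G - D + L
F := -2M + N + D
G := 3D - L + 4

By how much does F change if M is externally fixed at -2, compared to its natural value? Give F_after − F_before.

The intervention breaks the incoming arrows to M: M := 2G - D + L no longer applies, and M = -2.
D = -2 if L >= 6 else 5  [with L=6]  = -2
G = 3D - L + 4  [with D=-2, L=6]  = -8
N = |G - D|  [with G=-8, D=-2]  = 6
F = -2M + N + D  [with M=-2, N=6, D=-2]  = 8
Without intervention: D = -2 if L >= 6 else 5  [with L=6]  = -2; G = 3D - L + 4  [with D=-2, L=6]  = -8; N = |G - D|  [with G=-8, D=-2]  = 6; M = 2G - D + L  [with G=-8, D=-2, L=6]  = -8; F = -2M + N + D  [with M=-8, N=6, D=-2]  = 20.
Change = 8 − 20 = -12.

-12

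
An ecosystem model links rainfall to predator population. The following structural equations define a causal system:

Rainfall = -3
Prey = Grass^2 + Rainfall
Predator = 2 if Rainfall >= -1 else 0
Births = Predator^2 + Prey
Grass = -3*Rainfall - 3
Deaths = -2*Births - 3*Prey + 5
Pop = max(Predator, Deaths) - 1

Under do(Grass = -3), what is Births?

do(Grass=-3) replaces the equation Grass = -3*Rainfall - 3 with the constant Grass = -3.
Prey = Grass^2 + Rainfall  [with Grass=-3, Rainfall=-3]  = 6
Predator = 2 if Rainfall >= -1 else 0  [with Rainfall=-3]  = 0
Births = Predator^2 + Prey  [with Predator=0, Prey=6]  = 6

6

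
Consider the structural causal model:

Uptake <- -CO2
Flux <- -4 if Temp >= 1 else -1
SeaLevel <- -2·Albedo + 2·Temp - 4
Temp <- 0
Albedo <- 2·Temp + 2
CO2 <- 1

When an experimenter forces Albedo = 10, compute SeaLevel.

The intervention breaks the incoming arrows to Albedo: Albedo <- 2·Temp + 2 no longer applies, and Albedo = 10.
SeaLevel = -2·Albedo + 2·Temp - 4  [with Albedo=10, Temp=0]  = -24

-24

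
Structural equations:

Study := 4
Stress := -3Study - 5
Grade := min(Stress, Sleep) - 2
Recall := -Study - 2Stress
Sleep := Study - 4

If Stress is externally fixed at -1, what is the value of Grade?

do(Stress=-1) replaces the equation Stress := -3Study - 5 with the constant Stress = -1.
Sleep = Study - 4  [with Study=4]  = 0
Grade = min(Stress, Sleep) - 2  [with Stress=-1, Sleep=0]  = -3

-3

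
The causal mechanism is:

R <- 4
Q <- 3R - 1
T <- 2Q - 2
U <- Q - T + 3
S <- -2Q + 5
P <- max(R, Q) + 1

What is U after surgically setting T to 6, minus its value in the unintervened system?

14

Under do(T=6), the mechanism T <- 2Q - 2 is discarded; T is fixed at 6.
Q = 3R - 1  [with R=4]  = 11
U = Q - T + 3  [with Q=11, T=6]  = 8
Without intervention: Q = 3R - 1  [with R=4]  = 11; T = 2Q - 2  [with Q=11]  = 20; U = Q - T + 3  [with Q=11, T=20]  = -6.
Change = 8 − (-6) = 14.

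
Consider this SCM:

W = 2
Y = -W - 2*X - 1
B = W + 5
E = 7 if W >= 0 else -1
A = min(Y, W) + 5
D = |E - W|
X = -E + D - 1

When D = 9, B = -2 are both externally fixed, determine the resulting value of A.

0

Under do(D = 9, B = -2), each intervened variable's structural equation is replaced by its fixed value.
E = 7 if W >= 0 else -1  [with W=2]  = 7
X = -E + D - 1  [with E=7, D=9]  = 1
Y = -W - 2*X - 1  [with W=2, X=1]  = -5
A = min(Y, W) + 5  [with Y=-5, W=2]  = 0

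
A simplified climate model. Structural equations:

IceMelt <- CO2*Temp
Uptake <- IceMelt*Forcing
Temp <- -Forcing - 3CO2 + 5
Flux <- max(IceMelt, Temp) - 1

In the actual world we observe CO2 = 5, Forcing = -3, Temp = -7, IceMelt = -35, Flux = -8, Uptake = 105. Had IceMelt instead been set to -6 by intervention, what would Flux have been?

Intervening sets IceMelt = -6 and removes its equation (IceMelt <- CO2*Temp).
Temp = -Forcing - 3CO2 + 5  [with Forcing=-3, CO2=5]  = -7
Flux = max(IceMelt, Temp) - 1  [with IceMelt=-6, Temp=-7]  = -7

-7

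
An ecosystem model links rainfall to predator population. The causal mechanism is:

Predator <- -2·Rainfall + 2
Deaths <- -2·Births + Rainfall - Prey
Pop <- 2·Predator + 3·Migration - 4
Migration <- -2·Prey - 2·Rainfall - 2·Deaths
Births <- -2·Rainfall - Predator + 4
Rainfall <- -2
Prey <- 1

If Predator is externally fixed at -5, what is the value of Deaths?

-29

do(Predator=-5) replaces the equation Predator <- -2·Rainfall + 2 with the constant Predator = -5.
Births = -2·Rainfall - Predator + 4  [with Rainfall=-2, Predator=-5]  = 13
Deaths = -2·Births + Rainfall - Prey  [with Births=13, Rainfall=-2, Prey=1]  = -29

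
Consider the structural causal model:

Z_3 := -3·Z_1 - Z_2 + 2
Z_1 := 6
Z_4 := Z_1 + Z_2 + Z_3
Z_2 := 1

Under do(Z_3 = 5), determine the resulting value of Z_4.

12

The intervention breaks the incoming arrows to Z_3: Z_3 := -3·Z_1 - Z_2 + 2 no longer applies, and Z_3 = 5.
Z_4 = Z_1 + Z_2 + Z_3  [with Z_1=6, Z_2=1, Z_3=5]  = 12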